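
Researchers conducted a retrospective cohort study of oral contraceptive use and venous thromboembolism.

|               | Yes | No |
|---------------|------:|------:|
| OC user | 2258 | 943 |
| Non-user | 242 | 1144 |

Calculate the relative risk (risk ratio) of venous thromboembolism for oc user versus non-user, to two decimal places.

4.04

Cells: a = 2258, b = 943, c = 242, d = 1144.
Risk in exposed = 2258/3201 = 0.70540; risk in unexposed = 242/1386 = 0.17460.
RR = 0.70540 / 0.17460 = 4.04004
The risk among the exposed is 4.04 times that among the unexposed.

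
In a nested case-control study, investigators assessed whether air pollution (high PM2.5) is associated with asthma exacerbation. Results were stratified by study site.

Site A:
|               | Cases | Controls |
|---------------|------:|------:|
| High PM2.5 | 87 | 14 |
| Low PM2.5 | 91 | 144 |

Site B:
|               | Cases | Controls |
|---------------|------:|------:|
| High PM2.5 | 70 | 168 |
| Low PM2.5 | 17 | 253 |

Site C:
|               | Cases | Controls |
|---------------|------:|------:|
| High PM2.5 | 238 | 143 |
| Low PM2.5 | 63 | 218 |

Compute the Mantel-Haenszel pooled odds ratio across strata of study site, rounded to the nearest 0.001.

OR_MH = Σ(aᵢdᵢ/nᵢ) / Σ(bᵢcᵢ/nᵢ), where nᵢ is the stratum total.
Stratum 1 (Site A): n = 336; a·d/n = 87·144/336 = 37.2857; b·c/n = 14·91/336 = 3.7917
Stratum 2 (Site B): n = 508; a·d/n = 70·253/508 = 34.8622; b·c/n = 168·17/508 = 5.6220
Stratum 3 (Site C): n = 662; a·d/n = 238·218/662 = 78.3746; b·c/n = 143·63/662 = 13.6088
OR_MH = (37.2857 + 34.8622 + 78.3746) / (3.7917 + 5.6220 + 13.6088) = 150.5225 / 23.0225 = 6.53807

6.538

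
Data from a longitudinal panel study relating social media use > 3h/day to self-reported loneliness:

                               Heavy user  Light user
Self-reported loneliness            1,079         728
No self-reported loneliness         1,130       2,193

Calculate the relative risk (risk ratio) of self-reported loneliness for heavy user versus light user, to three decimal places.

Reading the table with exposure as columns: a = 1079 (Heavy user, case), b = 1130 (Heavy user, non-case), c = 728 (Light user, case), d = 2193.
Risk in exposed = 1079/2209 = 0.48846; risk in unexposed = 728/2921 = 0.24923.
RR = 0.48846 / 0.24923 = 1.95986
The risk among the exposed is 1.96 times that among the unexposed.

1.960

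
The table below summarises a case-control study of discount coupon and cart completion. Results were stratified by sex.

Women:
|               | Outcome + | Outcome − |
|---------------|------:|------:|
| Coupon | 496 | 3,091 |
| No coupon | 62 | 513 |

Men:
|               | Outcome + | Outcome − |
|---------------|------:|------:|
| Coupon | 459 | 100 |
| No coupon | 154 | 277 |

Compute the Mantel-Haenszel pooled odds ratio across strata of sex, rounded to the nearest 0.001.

3.077

OR_MH = Σ(aᵢdᵢ/nᵢ) / Σ(bᵢcᵢ/nᵢ), where nᵢ is the stratum total.
Stratum 1 (Women): n = 4162; a·d/n = 496·513/4162 = 61.1360; b·c/n = 3091·62/4162 = 46.0457
Stratum 2 (Men): n = 990; a·d/n = 459·277/990 = 128.4273; b·c/n = 100·154/990 = 15.5556
OR_MH = (61.1360 + 128.4273) / (46.0457 + 15.5556) = 189.5633 / 61.6012 = 3.07727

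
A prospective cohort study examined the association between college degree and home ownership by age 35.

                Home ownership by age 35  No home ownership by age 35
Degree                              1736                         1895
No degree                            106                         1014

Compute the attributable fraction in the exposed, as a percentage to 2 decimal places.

80.20

Cells: a = 1736, b = 1895, c = 106, d = 1014.
Risk in exposed = 1736/3631 = 0.47811; risk in unexposed = 106/1120 = 0.09464.
RR = 0.47811/0.09464 = 5.05168
AR% = (RR − 1)/RR × 100 = (5.05168 − 1)/5.05168 × 100 = 80.2046%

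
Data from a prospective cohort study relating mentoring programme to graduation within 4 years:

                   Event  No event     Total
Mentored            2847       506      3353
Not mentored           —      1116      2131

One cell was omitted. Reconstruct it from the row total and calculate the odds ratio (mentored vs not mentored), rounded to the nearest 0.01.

6.19

The missing cell is in the unexposed row: 2131 − 1116 = 1015.
So a = 2847, b = 506, c = 1015, d = 1116.
OR = (a·d)/(b·c) = (2847 × 1116) / (506 × 1015) = 3177252 / 513590 = 6.18636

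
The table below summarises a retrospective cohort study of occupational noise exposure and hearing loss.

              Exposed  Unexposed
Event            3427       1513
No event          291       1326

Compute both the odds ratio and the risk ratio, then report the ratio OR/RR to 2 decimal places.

5.97

Reading the table with exposure as columns: a = 3427 (Exposed, case), b = 291 (Exposed, non-case), c = 1513 (Unexposed, case), d = 1326.
OR = (3427·1326)/(291·1513) = 4544202/440283 = 10.32109
Risk in exposed = 3427/3718 = 0.92173; risk in unexposed = 1513/2839 = 0.53293; RR = 1.72954
OR/RR = 10.32109 / 1.72954 = 5.96753
The outcome is not rare, so the OR lies further from 1 than the RR.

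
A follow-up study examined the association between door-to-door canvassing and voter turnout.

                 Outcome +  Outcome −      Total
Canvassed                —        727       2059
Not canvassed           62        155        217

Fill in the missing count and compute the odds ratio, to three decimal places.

The missing cell is in the exposed row: 2059 − 727 = 1332.
So a = 1332, b = 727, c = 62, d = 155.
OR = (a·d)/(b·c) = (1332 × 155) / (727 × 62) = 206460 / 45074 = 4.58047

4.580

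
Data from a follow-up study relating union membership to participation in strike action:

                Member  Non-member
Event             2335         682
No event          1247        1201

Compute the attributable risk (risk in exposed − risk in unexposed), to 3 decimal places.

0.290

Reading the table with exposure as columns: a = 2335 (Member, case), b = 1247 (Member, non-case), c = 682 (Non-member, case), d = 1201.
Risk in exposed = 2335/3582 = 0.651870; risk in unexposed = 682/1883 = 0.362188.
Risk difference = 0.651870 − 0.362188 = 0.289682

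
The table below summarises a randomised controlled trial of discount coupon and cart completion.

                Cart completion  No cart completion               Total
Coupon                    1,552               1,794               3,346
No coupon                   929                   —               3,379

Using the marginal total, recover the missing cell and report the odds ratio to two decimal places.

The missing cell is in the unexposed row: 3379 − 929 = 2450.
So a = 1552, b = 1794, c = 929, d = 2450.
OR = (a·d)/(b·c) = (1552 × 2450) / (1794 × 929) = 3802400 / 1666626 = 2.28150

2.28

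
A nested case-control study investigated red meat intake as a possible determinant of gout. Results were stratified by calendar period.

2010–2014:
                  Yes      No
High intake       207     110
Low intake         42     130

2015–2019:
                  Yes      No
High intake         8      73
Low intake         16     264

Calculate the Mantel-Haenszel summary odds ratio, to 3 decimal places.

4.800

OR_MH = Σ(aᵢdᵢ/nᵢ) / Σ(bᵢcᵢ/nᵢ), where nᵢ is the stratum total.
Stratum 1 (2010–2014): n = 489; a·d/n = 207·130/489 = 55.0307; b·c/n = 110·42/489 = 9.4479
Stratum 2 (2015–2019): n = 361; a·d/n = 8·264/361 = 5.8504; b·c/n = 73·16/361 = 3.2355
OR_MH = (55.0307 + 5.8504) / (9.4479 + 3.2355) = 60.8811 / 12.6833 = 4.80009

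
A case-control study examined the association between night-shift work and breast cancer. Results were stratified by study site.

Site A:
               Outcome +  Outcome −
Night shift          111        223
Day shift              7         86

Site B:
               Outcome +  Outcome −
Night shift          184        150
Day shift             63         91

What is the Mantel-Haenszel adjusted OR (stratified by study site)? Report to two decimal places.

OR_MH = Σ(aᵢdᵢ/nᵢ) / Σ(bᵢcᵢ/nᵢ), where nᵢ is the stratum total.
Stratum 1 (Site A): n = 427; a·d/n = 111·86/427 = 22.3560; b·c/n = 223·7/427 = 3.6557
Stratum 2 (Site B): n = 488; a·d/n = 184·91/488 = 34.3115; b·c/n = 150·63/488 = 19.3648
OR_MH = (22.3560 + 34.3115) / (3.6557 + 19.3648) = 56.6674 / 23.0205 = 2.46161

2.46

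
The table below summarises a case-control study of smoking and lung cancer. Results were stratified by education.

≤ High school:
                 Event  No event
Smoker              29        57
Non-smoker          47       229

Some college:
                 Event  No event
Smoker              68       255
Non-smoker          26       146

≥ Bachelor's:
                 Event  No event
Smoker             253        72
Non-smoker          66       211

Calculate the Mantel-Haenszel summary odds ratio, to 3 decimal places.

4.430

OR_MH = Σ(aᵢdᵢ/nᵢ) / Σ(bᵢcᵢ/nᵢ), where nᵢ is the stratum total.
Stratum 1 (≤ High school): n = 362; a·d/n = 29·229/362 = 18.3453; b·c/n = 57·47/362 = 7.4006
Stratum 2 (Some college): n = 495; a·d/n = 68·146/495 = 20.0566; b·c/n = 255·26/495 = 13.3939
Stratum 3 (≥ Bachelor's): n = 602; a·d/n = 253·211/602 = 88.6761; b·c/n = 72·66/602 = 7.8937
OR_MH = (18.3453 + 20.0566 + 88.6761) / (7.4006 + 13.3939 + 7.8937) = 127.0779 / 28.6882 = 4.42963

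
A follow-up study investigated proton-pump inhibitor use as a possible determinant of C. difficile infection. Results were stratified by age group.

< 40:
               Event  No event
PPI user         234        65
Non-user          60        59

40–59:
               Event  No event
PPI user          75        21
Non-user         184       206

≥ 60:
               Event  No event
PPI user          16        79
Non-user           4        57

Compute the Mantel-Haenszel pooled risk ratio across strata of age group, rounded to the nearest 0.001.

1.629

RR_MH = Σ(aᵢ·n₀ᵢ/nᵢ) / Σ(cᵢ·n₁ᵢ/nᵢ), with n₁ᵢ = aᵢ+bᵢ (exposed), n₀ᵢ = cᵢ+dᵢ (unexposed), nᵢ = n₁ᵢ+n₀ᵢ.
Stratum 1 (< 40): n₁ = 299, n₀ = 119, n = 418; a·n₀/n = 234·119/418 = 66.6172; c·n₁/n = 60·299/418 = 42.9187
Stratum 2 (40–59): n₁ = 96, n₀ = 390, n = 486; a·n₀/n = 75·390/486 = 60.1852; c·n₁/n = 184·96/486 = 36.3457
Stratum 3 (≥ 60): n₁ = 95, n₀ = 61, n = 156; a·n₀/n = 16·61/156 = 6.2564; c·n₁/n = 4·95/156 = 2.4359
RR_MH = (66.6172 + 60.1852 + 6.2564) / (42.9187 + 36.3457 + 2.4359) = 133.0588 / 81.7002 = 1.62862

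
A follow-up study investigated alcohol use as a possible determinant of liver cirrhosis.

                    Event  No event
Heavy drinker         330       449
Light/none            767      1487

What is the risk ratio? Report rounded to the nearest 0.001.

1.245

Cells: a = 330, b = 449, c = 767, d = 1487.
Risk in exposed = 330/779 = 0.42362; risk in unexposed = 767/2254 = 0.34028.
RR = 0.42362 / 0.34028 = 1.24490
The risk among the exposed is 1.24 times that among the unexposed.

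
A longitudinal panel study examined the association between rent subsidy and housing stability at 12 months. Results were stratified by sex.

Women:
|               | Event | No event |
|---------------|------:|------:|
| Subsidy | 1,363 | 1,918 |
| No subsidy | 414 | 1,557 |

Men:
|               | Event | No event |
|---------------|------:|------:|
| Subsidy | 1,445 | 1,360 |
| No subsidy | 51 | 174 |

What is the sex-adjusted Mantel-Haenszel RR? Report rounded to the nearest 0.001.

2.023

RR_MH = Σ(aᵢ·n₀ᵢ/nᵢ) / Σ(cᵢ·n₁ᵢ/nᵢ), with n₁ᵢ = aᵢ+bᵢ (exposed), n₀ᵢ = cᵢ+dᵢ (unexposed), nᵢ = n₁ᵢ+n₀ᵢ.
Stratum 1 (Women): n₁ = 3281, n₀ = 1971, n = 5252; a·n₀/n = 1363·1971/5252 = 511.5143; c·n₁/n = 414·3281/5252 = 258.6318
Stratum 2 (Men): n₁ = 2805, n₀ = 225, n = 3030; a·n₀/n = 1445·225/3030 = 107.3020; c·n₁/n = 51·2805/3030 = 47.2129
RR_MH = (511.5143 + 107.3020) / (258.6318 + 47.2129) = 618.8163 / 305.8446 = 2.02330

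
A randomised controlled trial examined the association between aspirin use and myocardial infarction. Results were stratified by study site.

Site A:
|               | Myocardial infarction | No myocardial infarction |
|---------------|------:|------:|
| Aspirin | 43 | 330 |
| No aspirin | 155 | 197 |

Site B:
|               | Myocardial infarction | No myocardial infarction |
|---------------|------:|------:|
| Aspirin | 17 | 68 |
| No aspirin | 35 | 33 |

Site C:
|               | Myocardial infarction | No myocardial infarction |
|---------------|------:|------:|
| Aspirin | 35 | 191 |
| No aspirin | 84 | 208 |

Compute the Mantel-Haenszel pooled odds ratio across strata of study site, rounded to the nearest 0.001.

OR_MH = Σ(aᵢdᵢ/nᵢ) / Σ(bᵢcᵢ/nᵢ), where nᵢ is the stratum total.
Stratum 1 (Site A): n = 725; a·d/n = 43·197/725 = 11.6841; b·c/n = 330·155/725 = 70.5517
Stratum 2 (Site B): n = 153; a·d/n = 17·33/153 = 3.6667; b·c/n = 68·35/153 = 15.5556
Stratum 3 (Site C): n = 518; a·d/n = 35·208/518 = 14.0541; b·c/n = 191·84/518 = 30.9730
OR_MH = (11.6841 + 3.6667 + 14.0541) / (70.5517 + 15.5556 + 30.9730) = 29.4049 / 117.0803 = 0.25115

0.251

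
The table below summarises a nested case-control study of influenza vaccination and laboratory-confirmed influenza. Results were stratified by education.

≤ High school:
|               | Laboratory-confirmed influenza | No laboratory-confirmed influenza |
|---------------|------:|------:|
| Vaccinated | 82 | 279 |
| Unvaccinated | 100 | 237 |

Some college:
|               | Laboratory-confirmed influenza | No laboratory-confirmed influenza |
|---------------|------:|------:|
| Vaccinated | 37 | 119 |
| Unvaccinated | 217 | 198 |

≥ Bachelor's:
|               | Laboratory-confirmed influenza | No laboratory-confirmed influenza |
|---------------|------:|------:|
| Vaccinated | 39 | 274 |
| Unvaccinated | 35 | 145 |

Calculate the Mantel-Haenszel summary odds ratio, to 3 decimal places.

OR_MH = Σ(aᵢdᵢ/nᵢ) / Σ(bᵢcᵢ/nᵢ), where nᵢ is the stratum total.
Stratum 1 (≤ High school): n = 698; a·d/n = 82·237/698 = 27.8424; b·c/n = 279·100/698 = 39.9713
Stratum 2 (Some college): n = 571; a·d/n = 37·198/571 = 12.8301; b·c/n = 119·217/571 = 45.2242
Stratum 3 (≥ Bachelor's): n = 493; a·d/n = 39·145/493 = 11.4706; b·c/n = 274·35/493 = 19.4523
OR_MH = (27.8424 + 12.8301 + 11.4706) / (39.9713 + 45.2242 + 19.4523) = 52.1431 / 104.6478 = 0.49827

0.498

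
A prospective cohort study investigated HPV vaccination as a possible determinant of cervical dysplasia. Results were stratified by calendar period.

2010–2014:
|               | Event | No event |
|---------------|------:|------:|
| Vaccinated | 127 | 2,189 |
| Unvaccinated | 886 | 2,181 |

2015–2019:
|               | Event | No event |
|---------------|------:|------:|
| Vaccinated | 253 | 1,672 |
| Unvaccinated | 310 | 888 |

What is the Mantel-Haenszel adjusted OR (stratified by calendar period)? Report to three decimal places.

0.234

OR_MH = Σ(aᵢdᵢ/nᵢ) / Σ(bᵢcᵢ/nᵢ), where nᵢ is the stratum total.
Stratum 1 (2010–2014): n = 5383; a·d/n = 127·2181/5383 = 51.4559; b·c/n = 2189·886/5383 = 360.2924
Stratum 2 (2015–2019): n = 3123; a·d/n = 253·888/3123 = 71.9385; b·c/n = 1672·310/3123 = 165.9686
OR_MH = (51.4559 + 71.9385) / (360.2924 + 165.9686) = 123.3944 / 526.2610 = 0.23447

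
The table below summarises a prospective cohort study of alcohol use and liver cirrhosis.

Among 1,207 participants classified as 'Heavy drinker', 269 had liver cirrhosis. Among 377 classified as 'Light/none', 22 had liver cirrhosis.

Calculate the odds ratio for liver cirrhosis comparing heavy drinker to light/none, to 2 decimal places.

4.63

From the description: a = 269, b = 938, c = 22, d = 355.
OR = (a·d)/(b·c) = (269 × 355) / (938 × 22) = 95495 / 20636 = 4.62759
The odds of liver cirrhosis are about 4.63 times as high in the heavy drinker group.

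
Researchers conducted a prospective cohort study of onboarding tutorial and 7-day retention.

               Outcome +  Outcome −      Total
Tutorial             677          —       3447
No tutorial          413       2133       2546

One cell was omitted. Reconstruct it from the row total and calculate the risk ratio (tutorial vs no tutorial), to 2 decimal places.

The missing cell is in the exposed row: 3447 − 677 = 2770.
So a = 677, b = 2770, c = 413, d = 2133.
RR = [a/(a+b)] / [c/(c+d)] = (677/3447) / (413/2546) = 0.19640/0.16222 = 1.21075

1.21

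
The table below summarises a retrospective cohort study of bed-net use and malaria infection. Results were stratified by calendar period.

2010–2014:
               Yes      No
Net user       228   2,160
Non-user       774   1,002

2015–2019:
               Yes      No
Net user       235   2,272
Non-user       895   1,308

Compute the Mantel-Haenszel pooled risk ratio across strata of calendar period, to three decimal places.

0.225

RR_MH = Σ(aᵢ·n₀ᵢ/nᵢ) / Σ(cᵢ·n₁ᵢ/nᵢ), with n₁ᵢ = aᵢ+bᵢ (exposed), n₀ᵢ = cᵢ+dᵢ (unexposed), nᵢ = n₁ᵢ+n₀ᵢ.
Stratum 1 (2010–2014): n₁ = 2388, n₀ = 1776, n = 4164; a·n₀/n = 228·1776/4164 = 97.2450; c·n₁/n = 774·2388/4164 = 443.8790
Stratum 2 (2015–2019): n₁ = 2507, n₀ = 2203, n = 4710; a·n₀/n = 235·2203/4710 = 109.9161; c·n₁/n = 895·2507/4710 = 476.3832
RR_MH = (97.2450 + 109.9161) / (443.8790 + 476.3832) = 207.1611 / 920.2622 = 0.22511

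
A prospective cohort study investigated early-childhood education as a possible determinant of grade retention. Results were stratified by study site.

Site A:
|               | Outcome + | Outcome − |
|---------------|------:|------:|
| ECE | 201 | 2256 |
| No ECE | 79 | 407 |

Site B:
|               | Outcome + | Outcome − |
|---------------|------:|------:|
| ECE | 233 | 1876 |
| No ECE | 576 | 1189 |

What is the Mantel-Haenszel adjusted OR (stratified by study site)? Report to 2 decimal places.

0.29

OR_MH = Σ(aᵢdᵢ/nᵢ) / Σ(bᵢcᵢ/nᵢ), where nᵢ is the stratum total.
Stratum 1 (Site A): n = 2943; a·d/n = 201·407/2943 = 27.7971; b·c/n = 2256·79/2943 = 60.5586
Stratum 2 (Site B): n = 3874; a·d/n = 233·1189/3874 = 71.5119; b·c/n = 1876·576/3874 = 278.9303
OR_MH = (27.7971 + 71.5119) / (60.5586 + 278.9303) = 99.3090 / 339.4889 = 0.29253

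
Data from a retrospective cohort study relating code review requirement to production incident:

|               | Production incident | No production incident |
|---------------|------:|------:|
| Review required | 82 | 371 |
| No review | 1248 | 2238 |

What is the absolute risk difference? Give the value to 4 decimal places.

Cells: a = 82, b = 371, c = 1248, d = 2238.
Risk in exposed = 82/453 = 0.181015; risk in unexposed = 1248/3486 = 0.358003.
Risk difference = 0.181015 − 0.358003 = -0.176988

-0.1770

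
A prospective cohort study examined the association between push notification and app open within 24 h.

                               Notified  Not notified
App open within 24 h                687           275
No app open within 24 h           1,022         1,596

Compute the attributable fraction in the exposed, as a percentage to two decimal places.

Reading the table with exposure as columns: a = 687 (Notified, case), b = 1022 (Notified, non-case), c = 275 (Not notified, case), d = 1596.
Risk in exposed = 687/1709 = 0.40199; risk in unexposed = 275/1871 = 0.14698.
RR = 0.40199/0.14698 = 2.73499
AR% = (RR − 1)/RR × 100 = (2.73499 − 1)/2.73499 × 100 = 63.4368%

63.44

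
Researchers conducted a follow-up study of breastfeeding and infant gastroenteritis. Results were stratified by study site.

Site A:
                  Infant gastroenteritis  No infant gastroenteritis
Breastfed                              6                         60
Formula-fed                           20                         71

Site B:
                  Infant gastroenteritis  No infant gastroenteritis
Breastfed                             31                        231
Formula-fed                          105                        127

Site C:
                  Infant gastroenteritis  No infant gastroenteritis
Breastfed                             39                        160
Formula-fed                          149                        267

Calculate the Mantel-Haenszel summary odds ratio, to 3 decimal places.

0.289

OR_MH = Σ(aᵢdᵢ/nᵢ) / Σ(bᵢcᵢ/nᵢ), where nᵢ is the stratum total.
Stratum 1 (Site A): n = 157; a·d/n = 6·71/157 = 2.7134; b·c/n = 60·20/157 = 7.6433
Stratum 2 (Site B): n = 494; a·d/n = 31·127/494 = 7.9696; b·c/n = 231·105/494 = 49.0992
Stratum 3 (Site C): n = 615; a·d/n = 39·267/615 = 16.9317; b·c/n = 160·149/615 = 38.7642
OR_MH = (2.7134 + 7.9696 + 16.9317) / (7.6433 + 49.0992 + 38.7642) = 27.6147 / 95.5067 = 0.28914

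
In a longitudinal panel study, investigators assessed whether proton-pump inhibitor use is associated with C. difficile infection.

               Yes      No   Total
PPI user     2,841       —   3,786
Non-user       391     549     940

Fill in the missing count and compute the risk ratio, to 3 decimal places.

1.804

The missing cell is in the exposed row: 3786 − 2841 = 945.
So a = 2841, b = 945, c = 391, d = 549.
RR = [a/(a+b)] / [c/(c+d)] = (2841/3786) / (391/940) = 0.75040/0.41596 = 1.80402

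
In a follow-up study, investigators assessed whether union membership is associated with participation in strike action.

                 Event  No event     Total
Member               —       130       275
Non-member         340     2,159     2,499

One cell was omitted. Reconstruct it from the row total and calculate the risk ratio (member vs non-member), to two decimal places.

The missing cell is in the exposed row: 275 − 130 = 145.
So a = 145, b = 130, c = 340, d = 2159.
RR = [a/(a+b)] / [c/(c+d)] = (145/275) / (340/2499) = 0.52727/0.13605 = 3.87545

3.88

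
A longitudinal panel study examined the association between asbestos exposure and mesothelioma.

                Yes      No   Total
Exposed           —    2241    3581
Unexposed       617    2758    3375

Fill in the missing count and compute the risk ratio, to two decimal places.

The missing cell is in the exposed row: 3581 − 2241 = 1340.
So a = 1340, b = 2241, c = 617, d = 2758.
RR = [a/(a+b)] / [c/(c+d)] = (1340/3581) / (617/3375) = 0.37420/0.18281 = 2.04686

2.05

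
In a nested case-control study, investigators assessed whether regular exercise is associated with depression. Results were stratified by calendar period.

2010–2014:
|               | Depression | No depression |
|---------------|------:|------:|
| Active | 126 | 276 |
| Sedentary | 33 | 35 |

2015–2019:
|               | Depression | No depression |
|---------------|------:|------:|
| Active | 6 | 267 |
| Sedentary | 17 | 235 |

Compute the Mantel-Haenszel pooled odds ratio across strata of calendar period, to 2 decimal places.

0.43

OR_MH = Σ(aᵢdᵢ/nᵢ) / Σ(bᵢcᵢ/nᵢ), where nᵢ is the stratum total.
Stratum 1 (2010–2014): n = 470; a·d/n = 126·35/470 = 9.3830; b·c/n = 276·33/470 = 19.3787
Stratum 2 (2015–2019): n = 525; a·d/n = 6·235/525 = 2.6857; b·c/n = 267·17/525 = 8.6457
OR_MH = (9.3830 + 2.6857) / (19.3787 + 8.6457) = 12.0687 / 28.0244 = 0.43065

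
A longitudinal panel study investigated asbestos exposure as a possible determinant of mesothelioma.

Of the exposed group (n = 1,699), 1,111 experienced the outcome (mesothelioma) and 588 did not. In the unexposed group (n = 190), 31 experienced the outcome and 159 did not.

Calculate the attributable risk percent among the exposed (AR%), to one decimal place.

From the description: a = 1111, b = 588, c = 31, d = 159.
Risk in exposed = 1111/1699 = 0.65391; risk in unexposed = 31/190 = 0.16316.
RR = 0.65391/0.16316 = 4.00786
AR% = (RR − 1)/RR × 100 = (4.00786 − 1)/4.00786 × 100 = 75.0490%

75.0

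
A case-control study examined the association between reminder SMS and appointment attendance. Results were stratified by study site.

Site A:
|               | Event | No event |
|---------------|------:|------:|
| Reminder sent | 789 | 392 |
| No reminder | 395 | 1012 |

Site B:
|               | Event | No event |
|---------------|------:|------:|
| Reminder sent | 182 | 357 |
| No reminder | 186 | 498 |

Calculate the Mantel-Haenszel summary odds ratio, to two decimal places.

OR_MH = Σ(aᵢdᵢ/nᵢ) / Σ(bᵢcᵢ/nᵢ), where nᵢ is the stratum total.
Stratum 1 (Site A): n = 2588; a·d/n = 789·1012/2588 = 308.5270; b·c/n = 392·395/2588 = 59.8300
Stratum 2 (Site B): n = 1223; a·d/n = 182·498/1223 = 74.1096; b·c/n = 357·186/1223 = 54.2944
OR_MH = (308.5270 + 74.1096) / (59.8300 + 54.2944) = 382.6366 / 114.1243 = 3.35280

3.35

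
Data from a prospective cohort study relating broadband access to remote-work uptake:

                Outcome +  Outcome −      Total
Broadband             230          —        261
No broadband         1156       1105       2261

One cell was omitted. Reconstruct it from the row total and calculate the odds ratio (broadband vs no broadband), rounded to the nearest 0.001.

7.092

The missing cell is in the exposed row: 261 − 230 = 31.
So a = 230, b = 31, c = 1156, d = 1105.
OR = (a·d)/(b·c) = (230 × 1105) / (31 × 1156) = 254150 / 35836 = 7.09203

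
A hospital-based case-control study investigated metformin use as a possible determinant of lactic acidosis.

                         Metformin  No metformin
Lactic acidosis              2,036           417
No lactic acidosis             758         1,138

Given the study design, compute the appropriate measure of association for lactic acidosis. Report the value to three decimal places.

Reading the table with exposure as columns: a = 2036 (Metformin, case), b = 758 (Metformin, non-case), c = 417 (No metformin, case), d = 1138.
This is a hospital-based case-control study: participants were sampled on outcome status, so risks in the source population cannot be estimated directly — relative risk is not valid here. The odds ratio is the appropriate measure.
OR = (a·d)/(b·c) = (2036 × 1138) / (758 × 417) = 2316968 / 316086 = 7.33018

7.330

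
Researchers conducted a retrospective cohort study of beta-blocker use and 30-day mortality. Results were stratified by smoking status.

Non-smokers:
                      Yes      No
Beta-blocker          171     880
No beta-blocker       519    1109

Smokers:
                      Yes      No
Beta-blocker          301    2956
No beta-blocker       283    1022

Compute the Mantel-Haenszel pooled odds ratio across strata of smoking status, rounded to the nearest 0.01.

0.39

OR_MH = Σ(aᵢdᵢ/nᵢ) / Σ(bᵢcᵢ/nᵢ), where nᵢ is the stratum total.
Stratum 1 (Non-smokers): n = 2679; a·d/n = 171·1109/2679 = 70.7872; b·c/n = 880·519/2679 = 170.4815
Stratum 2 (Smokers): n = 4562; a·d/n = 301·1022/4562 = 67.4314; b·c/n = 2956·283/4562 = 183.3731
OR_MH = (70.7872 + 67.4314) / (170.4815 + 183.3731) = 138.2186 / 353.8546 = 0.39061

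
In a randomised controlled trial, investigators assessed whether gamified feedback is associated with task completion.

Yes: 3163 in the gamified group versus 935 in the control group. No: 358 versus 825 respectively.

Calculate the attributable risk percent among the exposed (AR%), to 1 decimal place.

From the description: a = 3163, b = 358, c = 935, d = 825.
Risk in exposed = 3163/3521 = 0.89832; risk in unexposed = 935/1760 = 0.53125.
RR = 0.89832/0.53125 = 1.69096
AR% = (RR − 1)/RR × 100 = (1.69096 − 1)/1.69096 × 100 = 40.8621%

40.9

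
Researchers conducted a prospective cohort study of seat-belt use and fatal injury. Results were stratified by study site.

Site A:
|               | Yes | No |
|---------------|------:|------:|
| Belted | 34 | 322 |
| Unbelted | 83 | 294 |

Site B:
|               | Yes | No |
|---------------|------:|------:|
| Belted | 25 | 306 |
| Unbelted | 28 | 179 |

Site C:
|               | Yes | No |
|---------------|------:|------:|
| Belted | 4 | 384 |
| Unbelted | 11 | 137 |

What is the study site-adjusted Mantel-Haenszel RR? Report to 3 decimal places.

0.431

RR_MH = Σ(aᵢ·n₀ᵢ/nᵢ) / Σ(cᵢ·n₁ᵢ/nᵢ), with n₁ᵢ = aᵢ+bᵢ (exposed), n₀ᵢ = cᵢ+dᵢ (unexposed), nᵢ = n₁ᵢ+n₀ᵢ.
Stratum 1 (Site A): n₁ = 356, n₀ = 377, n = 733; a·n₀/n = 34·377/733 = 17.4870; c·n₁/n = 83·356/733 = 40.3111
Stratum 2 (Site B): n₁ = 331, n₀ = 207, n = 538; a·n₀/n = 25·207/538 = 9.6190; c·n₁/n = 28·331/538 = 17.2268
Stratum 3 (Site C): n₁ = 388, n₀ = 148, n = 536; a·n₀/n = 4·148/536 = 1.1045; c·n₁/n = 11·388/536 = 7.9627
RR_MH = (17.4870 + 9.6190 + 1.1045) / (40.3111 + 17.2268 + 7.9627) = 28.2105 / 65.5005 = 0.43069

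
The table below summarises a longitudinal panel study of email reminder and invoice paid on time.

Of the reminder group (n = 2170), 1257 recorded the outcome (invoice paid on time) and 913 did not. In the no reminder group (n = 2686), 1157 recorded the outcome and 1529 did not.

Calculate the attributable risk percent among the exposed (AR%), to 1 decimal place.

25.6

From the description: a = 1257, b = 913, c = 1157, d = 1529.
Risk in exposed = 1257/2170 = 0.57926; risk in unexposed = 1157/2686 = 0.43075.
RR = 0.57926/0.43075 = 1.34477
AR% = (RR − 1)/RR × 100 = (1.34477 − 1)/1.34477 × 100 = 25.6379%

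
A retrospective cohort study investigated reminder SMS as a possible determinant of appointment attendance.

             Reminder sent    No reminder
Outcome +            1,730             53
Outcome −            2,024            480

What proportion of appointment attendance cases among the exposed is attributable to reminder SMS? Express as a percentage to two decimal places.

Reading the table with exposure as columns: a = 1730 (Reminder sent, case), b = 2024 (Reminder sent, non-case), c = 53 (No reminder, case), d = 480.
Risk in exposed = 1730/3754 = 0.46084; risk in unexposed = 53/533 = 0.09944.
RR = 0.46084/0.09944 = 4.63450
AR% = (RR − 1)/RR × 100 = (4.63450 − 1)/4.63450 × 100 = 78.4227%

78.42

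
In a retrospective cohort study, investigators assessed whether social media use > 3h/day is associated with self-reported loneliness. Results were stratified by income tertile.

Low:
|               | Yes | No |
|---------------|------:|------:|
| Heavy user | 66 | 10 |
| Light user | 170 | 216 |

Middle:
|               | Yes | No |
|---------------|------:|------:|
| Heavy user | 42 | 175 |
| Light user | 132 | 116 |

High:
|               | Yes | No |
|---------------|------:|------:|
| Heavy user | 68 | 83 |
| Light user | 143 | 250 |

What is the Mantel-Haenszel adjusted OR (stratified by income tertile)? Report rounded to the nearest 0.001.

0.966

OR_MH = Σ(aᵢdᵢ/nᵢ) / Σ(bᵢcᵢ/nᵢ), where nᵢ is the stratum total.
Stratum 1 (Low): n = 462; a·d/n = 66·216/462 = 30.8571; b·c/n = 10·170/462 = 3.6797
Stratum 2 (Middle): n = 465; a·d/n = 42·116/465 = 10.4774; b·c/n = 175·132/465 = 49.6774
Stratum 3 (High): n = 544; a·d/n = 68·250/544 = 31.2500; b·c/n = 83·143/544 = 21.8180
OR_MH = (30.8571 + 10.4774 + 31.2500) / (3.6797 + 49.6774 + 21.8180) = 72.5846 / 75.1751 = 0.96554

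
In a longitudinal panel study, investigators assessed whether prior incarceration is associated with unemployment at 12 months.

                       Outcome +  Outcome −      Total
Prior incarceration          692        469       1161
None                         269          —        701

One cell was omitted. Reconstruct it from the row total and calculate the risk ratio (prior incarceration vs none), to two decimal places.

1.55

The missing cell is in the unexposed row: 701 − 269 = 432.
So a = 692, b = 469, c = 269, d = 432.
RR = [a/(a+b)] / [c/(c+d)] = (692/1161) / (269/701) = 0.59604/0.38374 = 1.55324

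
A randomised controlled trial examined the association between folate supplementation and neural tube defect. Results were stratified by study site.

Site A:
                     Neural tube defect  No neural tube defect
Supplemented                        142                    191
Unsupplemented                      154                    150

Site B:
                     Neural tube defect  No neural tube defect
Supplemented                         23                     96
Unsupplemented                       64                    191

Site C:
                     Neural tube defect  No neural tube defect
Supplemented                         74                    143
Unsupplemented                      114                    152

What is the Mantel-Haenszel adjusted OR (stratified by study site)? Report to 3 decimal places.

OR_MH = Σ(aᵢdᵢ/nᵢ) / Σ(bᵢcᵢ/nᵢ), where nᵢ is the stratum total.
Stratum 1 (Site A): n = 637; a·d/n = 142·150/637 = 33.4380; b·c/n = 191·154/637 = 46.1758
Stratum 2 (Site B): n = 374; a·d/n = 23·191/374 = 11.7460; b·c/n = 96·64/374 = 16.4278
Stratum 3 (Site C): n = 483; a·d/n = 74·152/483 = 23.2878; b·c/n = 143·114/483 = 33.7516
OR_MH = (33.4380 + 11.7460 + 23.2878) / (46.1758 + 16.4278 + 33.7516) = 68.4718 / 96.3552 = 0.71062

0.711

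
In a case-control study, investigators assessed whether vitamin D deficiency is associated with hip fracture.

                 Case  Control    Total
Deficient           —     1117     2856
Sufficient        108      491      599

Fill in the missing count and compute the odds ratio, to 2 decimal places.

The missing cell is in the exposed row: 2856 − 1117 = 1739.
So a = 1739, b = 1117, c = 108, d = 491.
OR = (a·d)/(b·c) = (1739 × 491) / (1117 × 108) = 853849 / 120636 = 7.07790

7.08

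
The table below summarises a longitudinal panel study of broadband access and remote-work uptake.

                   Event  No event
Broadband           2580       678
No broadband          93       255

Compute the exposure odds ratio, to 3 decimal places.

Cells: a = 2580, b = 678, c = 93, d = 255.
OR = (a·d)/(b·c) = (2580 × 255) / (678 × 93) = 657900 / 63054 = 10.43391
The odds of remote-work uptake are about 10.43 times as high in the broadband group.

10.434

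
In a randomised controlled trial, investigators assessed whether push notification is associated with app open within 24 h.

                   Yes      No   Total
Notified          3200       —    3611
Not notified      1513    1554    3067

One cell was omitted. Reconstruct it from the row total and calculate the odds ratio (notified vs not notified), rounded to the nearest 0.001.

The missing cell is in the exposed row: 3611 − 3200 = 411.
So a = 3200, b = 411, c = 1513, d = 1554.
OR = (a·d)/(b·c) = (3200 × 1554) / (411 × 1513) = 4972800 / 621843 = 7.99687

7.997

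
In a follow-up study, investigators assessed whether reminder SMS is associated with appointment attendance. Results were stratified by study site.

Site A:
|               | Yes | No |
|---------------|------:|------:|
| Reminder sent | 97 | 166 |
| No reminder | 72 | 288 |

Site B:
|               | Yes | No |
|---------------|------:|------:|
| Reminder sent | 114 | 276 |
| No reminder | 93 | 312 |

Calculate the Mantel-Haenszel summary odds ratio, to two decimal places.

OR_MH = Σ(aᵢdᵢ/nᵢ) / Σ(bᵢcᵢ/nᵢ), where nᵢ is the stratum total.
Stratum 1 (Site A): n = 623; a·d/n = 97·288/623 = 44.8411; b·c/n = 166·72/623 = 19.1846
Stratum 2 (Site B): n = 795; a·d/n = 114·312/795 = 44.7396; b·c/n = 276·93/795 = 32.2868
OR_MH = (44.8411 + 44.7396) / (19.1846 + 32.2868) = 89.5807 / 51.4714 = 1.74040

1.74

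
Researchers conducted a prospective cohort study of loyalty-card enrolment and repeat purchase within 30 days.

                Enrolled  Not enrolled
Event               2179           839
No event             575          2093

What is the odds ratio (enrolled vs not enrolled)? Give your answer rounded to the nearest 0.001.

Reading the table with exposure as columns: a = 2179 (Enrolled, case), b = 575 (Enrolled, non-case), c = 839 (Not enrolled, case), d = 2093.
OR = (a·d)/(b·c) = (2179 × 2093) / (575 × 839) = 4560647 / 482425 = 9.45359
The odds of repeat purchase within 30 days are about 9.45 times as high in the enrolled group.

9.454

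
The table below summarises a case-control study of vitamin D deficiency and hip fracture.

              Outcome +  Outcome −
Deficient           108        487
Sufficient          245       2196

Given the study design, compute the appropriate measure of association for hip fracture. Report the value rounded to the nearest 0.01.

1.99

Cells: a = 108, b = 487, c = 245, d = 2196.
This is a case-control study: participants were sampled on outcome status, so risks in the source population cannot be estimated directly — relative risk is not valid here. The odds ratio is the appropriate measure.
OR = (a·d)/(b·c) = (108 × 2196) / (487 × 245) = 237168 / 119315 = 1.98775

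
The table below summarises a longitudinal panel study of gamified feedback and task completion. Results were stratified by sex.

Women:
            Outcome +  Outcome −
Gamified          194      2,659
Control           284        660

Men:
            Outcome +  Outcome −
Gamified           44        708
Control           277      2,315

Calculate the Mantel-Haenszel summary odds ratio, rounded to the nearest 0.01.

0.25

OR_MH = Σ(aᵢdᵢ/nᵢ) / Σ(bᵢcᵢ/nᵢ), where nᵢ is the stratum total.
Stratum 1 (Women): n = 3797; a·d/n = 194·660/3797 = 33.7214; b·c/n = 2659·284/3797 = 198.8823
Stratum 2 (Men): n = 3344; a·d/n = 44·2315/3344 = 30.4605; b·c/n = 708·277/3344 = 58.6471
OR_MH = (33.7214 + 30.4605) / (198.8823 + 58.6471) = 64.1819 / 257.5294 = 0.24922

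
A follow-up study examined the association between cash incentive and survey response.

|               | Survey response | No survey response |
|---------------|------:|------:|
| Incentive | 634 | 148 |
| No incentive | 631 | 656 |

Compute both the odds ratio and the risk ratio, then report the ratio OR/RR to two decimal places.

Cells: a = 634, b = 148, c = 631, d = 656.
OR = (634·656)/(148·631) = 415904/93388 = 4.45351
Risk in exposed = 634/782 = 0.81074; risk in unexposed = 631/1287 = 0.49029; RR = 1.65360
OR/RR = 4.45351 / 1.65360 = 2.69321
The outcome is not rare, so the OR lies further from 1 than the RR.

2.69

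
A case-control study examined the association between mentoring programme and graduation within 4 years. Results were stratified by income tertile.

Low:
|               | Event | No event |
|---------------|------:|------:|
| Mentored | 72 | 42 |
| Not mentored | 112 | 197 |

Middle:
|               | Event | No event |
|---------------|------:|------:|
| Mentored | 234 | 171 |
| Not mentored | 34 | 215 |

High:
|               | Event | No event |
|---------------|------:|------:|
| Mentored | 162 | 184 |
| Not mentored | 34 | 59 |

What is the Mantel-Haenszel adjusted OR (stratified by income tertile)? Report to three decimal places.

3.860

OR_MH = Σ(aᵢdᵢ/nᵢ) / Σ(bᵢcᵢ/nᵢ), where nᵢ is the stratum total.
Stratum 1 (Low): n = 423; a·d/n = 72·197/423 = 33.5319; b·c/n = 42·112/423 = 11.1206
Stratum 2 (Middle): n = 654; a·d/n = 234·215/654 = 76.9266; b·c/n = 171·34/654 = 8.8899
Stratum 3 (High): n = 439; a·d/n = 162·59/439 = 21.7722; b·c/n = 184·34/439 = 14.2506
OR_MH = (33.5319 + 76.9266 + 21.7722) / (11.1206 + 8.8899 + 14.2506) = 132.2307 / 34.2610 = 3.85951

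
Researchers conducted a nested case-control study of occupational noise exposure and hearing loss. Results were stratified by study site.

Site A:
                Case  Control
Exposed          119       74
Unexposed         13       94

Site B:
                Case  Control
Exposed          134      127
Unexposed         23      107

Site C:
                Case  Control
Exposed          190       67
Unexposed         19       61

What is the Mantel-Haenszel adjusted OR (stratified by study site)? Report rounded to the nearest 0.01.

OR_MH = Σ(aᵢdᵢ/nᵢ) / Σ(bᵢcᵢ/nᵢ), where nᵢ is the stratum total.
Stratum 1 (Site A): n = 300; a·d/n = 119·94/300 = 37.2867; b·c/n = 74·13/300 = 3.2067
Stratum 2 (Site B): n = 391; a·d/n = 134·107/391 = 36.6701; b·c/n = 127·23/391 = 7.4706
Stratum 3 (Site C): n = 337; a·d/n = 190·61/337 = 34.3917; b·c/n = 67·19/337 = 3.7774
OR_MH = (37.2867 + 36.6701 + 34.3917) / (3.2067 + 7.4706 + 3.7774) = 108.3484 / 14.4547 = 7.49572

7.50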